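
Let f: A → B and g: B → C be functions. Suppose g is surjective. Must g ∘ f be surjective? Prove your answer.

No. Take A = {0}, B = C = {0, 1, 2, 3, 4}, f(0) = 0, and g = identity (surjective).
Then (g ∘ f)(0) = 0, and 4 ∈ C has no preimage under g ∘ f, so g ∘ f is not surjective.

not surjective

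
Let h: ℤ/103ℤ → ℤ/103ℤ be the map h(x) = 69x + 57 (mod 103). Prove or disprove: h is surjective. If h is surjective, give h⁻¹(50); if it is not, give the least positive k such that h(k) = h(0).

82

Since gcd(69, 103) = 1, 69 is invertible modulo 103. Euclid's algorithm: 103 = 1·69 + 34, 69 = 2·34 + 1; back-substituting gives 1 = 3·69 − 2·103, so 69⁻¹ ≡ 3 (mod 103).
For any y ∈ ℤ/103ℤ, x = 3(y − 57) mod 103 satisfies h(x) = 69·3(y − 57) + 57 ≡ y (since 69·3 ≡ 1 mod 103). So every y has a preimage.
So h is surjective.
Since h is surjective, we find h⁻¹(50): we need 69x ≡ 50 − 57 ≡ 96 (mod 103). Using 69⁻¹ = 3: x ≡ 3·96 = 288 = 2·103 + 82, so x = 82.
Check: h(82) = 69·82 + 57 = 5715 = 55·103 + 50 ≡ 50 (mod 103).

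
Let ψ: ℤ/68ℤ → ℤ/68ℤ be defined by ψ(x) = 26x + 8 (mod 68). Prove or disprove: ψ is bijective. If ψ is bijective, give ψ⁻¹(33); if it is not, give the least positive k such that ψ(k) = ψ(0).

34

By definition, ψ is injective when ψ(a) = ψ(b) forces a = b.
We have gcd(26, 68) = 2 > 1. Taking a = 0 and b = 34: ψ(0) = 8 and ψ(34) = 26·34 + 8 = 892 ≡ 8 (mod 68).
So ψ(0) = ψ(34) while 0 ≠ 34, hence ψ is not injective, hence not bijective.
Since ψ is not bijective, we find the least positive k with ψ(k) = ψ(0): this means 26k ≡ 0 (mod 68), i.e. 68 ∣ 26k. Since gcd(26, 68) = 2, dividing through by 2 this holds exactly when 34 ∣ 13k, and as gcd(13, 34) = 1, exactly when 34 ∣ k.
The smallest positive such k is 34.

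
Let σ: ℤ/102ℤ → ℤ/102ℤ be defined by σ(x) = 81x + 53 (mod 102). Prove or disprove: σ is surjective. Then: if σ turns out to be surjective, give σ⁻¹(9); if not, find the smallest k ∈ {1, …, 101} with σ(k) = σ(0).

34

Recall: surjectivity means every element of the codomain has a preimage under σ.
Since gcd(81, 102) = 3, we have 81x ≡ 0 (mod 3) for all x, so σ(x) ≡ 2 (mod 3).
But 0 ≢ 2 (mod 3), so 0 ∈ ℤ/102ℤ has no preimage. So σ is not surjective.
Since σ is not surjective, we find the least positive k with σ(k) = σ(0): this means 81k ≡ 0 (mod 102), i.e. 102 ∣ 81k. Since gcd(81, 102) = 3, dividing through by 3 this holds exactly when 34 ∣ 27k, and as gcd(27, 34) = 1, exactly when 34 ∣ k.
The smallest positive such k is 34.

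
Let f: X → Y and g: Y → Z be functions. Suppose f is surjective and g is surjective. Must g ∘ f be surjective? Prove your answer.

surjective

Let c ∈ Z. Since g is surjective, there is b ∈ Y with g(b) = c. Since f is surjective, there is a ∈ X with f(a) = b.
Then (g ∘ f)(a) = g(b) = c. Thus g ∘ f is surjective.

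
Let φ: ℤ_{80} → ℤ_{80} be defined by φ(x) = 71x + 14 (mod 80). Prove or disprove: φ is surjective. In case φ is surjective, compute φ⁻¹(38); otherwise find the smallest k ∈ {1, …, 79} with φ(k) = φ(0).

Since gcd(71, 80) = 1, 71 is invertible modulo 80. Euclid's algorithm: 80 = 1·71 + 9, 71 = 7·9 + 8, 9 = 1·8 + 1; back-substituting gives 1 = 71·71 − 63·80, so 71⁻¹ ≡ 71 (mod 80).
For any y ∈ ℤ_{80}, x = 71(y − 14) mod 80 satisfies φ(x) = 71·71(y − 14) + 14 ≡ y (since 71·71 ≡ 1 mod 80). So every y has a preimage.
Thus φ is surjective.
Since φ is surjective, we find φ⁻¹(38): we need 71x ≡ 38 − 14 ≡ 24 (mod 80). Using 71⁻¹ = 71: x ≡ 71·24 = 1704 = 21·80 + 24, so x = 24.
Check: φ(24) = 71·24 + 14 = 1718 = 21·80 + 38 ≡ 38 (mod 80).

24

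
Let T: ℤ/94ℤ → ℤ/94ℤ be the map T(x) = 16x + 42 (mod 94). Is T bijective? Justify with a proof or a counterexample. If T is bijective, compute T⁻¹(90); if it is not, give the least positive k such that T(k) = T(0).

47

We have gcd(16, 94) = 2 > 1. Taking u = 0 and v = 47: T(0) = 42 and T(47) = 16·47 + 42 = 794 ≡ 42 (mod 94).
So T(0) = T(47) while 0 ≠ 47, therefore T is not injective, hence not bijective.
Since T is not bijective, we find the least positive k with T(k) = T(0): this means 16k ≡ 0 (mod 94), i.e. 94 ∣ 16k. Since gcd(16, 94) = 2, dividing through by 2 this holds exactly when 47 ∣ 8k, and as gcd(8, 47) = 1, exactly when 47 ∣ k.
The smallest positive such k is 47.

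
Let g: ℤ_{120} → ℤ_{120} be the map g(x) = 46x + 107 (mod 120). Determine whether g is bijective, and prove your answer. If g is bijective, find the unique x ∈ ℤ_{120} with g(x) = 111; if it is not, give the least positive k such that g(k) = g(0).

60

We have gcd(46, 120) = 2 > 1. Taking a = 0 and b = 60: g(0) = 107 and g(60) = 46·60 + 107 = 2867 ≡ 107 (mod 120).
So g(0) = g(60) while 0 ≠ 60, thus g is not injective, hence not bijective.
Since g is not bijective, we find the least positive k with g(k) = g(0): this means 46k ≡ 0 (mod 120), i.e. 120 ∣ 46k. Since gcd(46, 120) = 2, dividing through by 2 this holds exactly when 60 ∣ 23k, and as gcd(23, 60) = 1, exactly when 60 ∣ k.
The smallest positive such k is 60.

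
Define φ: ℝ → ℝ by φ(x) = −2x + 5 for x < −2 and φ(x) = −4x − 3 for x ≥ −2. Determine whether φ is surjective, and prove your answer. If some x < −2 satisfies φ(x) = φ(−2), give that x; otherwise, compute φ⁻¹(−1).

Both pieces are strictly decreasing (slopes −2 and −4), so each is injective on its own interval.
The left piece maps (−∞, −2) onto (9, ∞); the right piece maps [−2, ∞) onto (−∞, 5].
The union (9, ∞) ∪ (−∞, 5] omits the interval between 9 and 5; in particular 9 has no preimage. So φ is not surjective.
Because the two images are disjoint, no x < −2 has φ(x) = φ(−2), so we compute φ⁻¹(−1): −1 lies in (−∞, 5], so solve −4x − 3 = −1: x = (−1 + 3)/(−4) = −1/2.

-1/2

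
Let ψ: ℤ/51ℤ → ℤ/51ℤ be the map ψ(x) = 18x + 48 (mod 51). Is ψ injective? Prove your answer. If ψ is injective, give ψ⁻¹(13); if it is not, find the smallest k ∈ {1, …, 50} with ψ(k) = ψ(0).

17

Recall: injectivity means: for all x_1, x_2 in the domain, ψ(x_1) = ψ(x_2) implies x_1 = x_2.
We have gcd(18, 51) = 3 > 1. Taking x_1 = 0 and x_2 = 17: ψ(0) = 48 and ψ(17) = 18·17 + 48 = 354 ≡ 48 (mod 51).
So ψ(0) = ψ(17) while 0 ≠ 17, so ψ is not injective.
Since ψ is not injective, we find the least positive k with ψ(k) = ψ(0): this means 18k ≡ 0 (mod 51), i.e. 51 ∣ 18k. Since gcd(18, 51) = 3, dividing through by 3 this holds exactly when 17 ∣ 6k, and as gcd(6, 17) = 1, exactly when 17 ∣ k.
The smallest positive such k is 17.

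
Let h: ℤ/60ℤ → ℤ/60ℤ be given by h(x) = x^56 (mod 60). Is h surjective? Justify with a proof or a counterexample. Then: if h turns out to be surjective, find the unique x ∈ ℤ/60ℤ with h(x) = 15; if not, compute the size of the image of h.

8

h(2): Repeated squaring mod 60: 2^1 ≡ 2, 2^2 ≡ 2² = 4, 2^4 ≡ 4² = 16, 2^8 ≡ 16² = 256 ≡ 16, 2^16 ≡ 16² = 256 ≡ 16, 2^32 ≡ 16² = 256 ≡ 16. Since 56 = 32 + 16 + 8, 2^56 ≡ 16·16·16: 16·16 = 256 ≡ 16, then 16·16 = 256 ≡ 16. So 2^56 ≡ 16 (mod 60).
h(4): Repeated squaring mod 60: 4^1 ≡ 4, 4^2 ≡ 4² = 16, 4^4 ≡ 16² = 256 ≡ 16, 4^8 ≡ 16² = 256 ≡ 16, 4^16 ≡ 16² = 256 ≡ 16, 4^32 ≡ 16² = 256 ≡ 16. Since 56 = 32 + 16 + 8, 4^56 ≡ 16·16·16: 16·16 = 256 ≡ 16, then 16·16 = 256 ≡ 16. So 4^56 ≡ 16 (mod 60).
So h(2) = h(4) = 16 while 2 ≠ 4, therefore h is not injective.
A non-injective map from the 60-element set ℤ/60ℤ to itself takes at most 59 distinct values, so it cannot be surjective. So h is not surjective.
Since h is not surjective, we determine |image(h)|. Computing x^56 mod 60 for each x (by repeated squaring, reducing mod 60 at every step), the values h(0), h(1), …, h(59) are: 0, 1, 16, 21, 16, 25, 36, 1, 16, 21, 40, 1, 36, 1, 16, 45, 16, 1, 36, 1, 40, 21, 16, 1, 36, 25, 16, 21, 16, 1, 0, 1, 16, 21, 16, 25, 36, 1, 16, 21, 40, 1, 36, 1, 16, 45, 16, 1, 36, 1, 40, 21, 16, 1, 36, 25, 16, 21, 16, 1.
The distinct values are {0, 1, 16, 21, 25, 36, 40, 45}; there are 8 of them.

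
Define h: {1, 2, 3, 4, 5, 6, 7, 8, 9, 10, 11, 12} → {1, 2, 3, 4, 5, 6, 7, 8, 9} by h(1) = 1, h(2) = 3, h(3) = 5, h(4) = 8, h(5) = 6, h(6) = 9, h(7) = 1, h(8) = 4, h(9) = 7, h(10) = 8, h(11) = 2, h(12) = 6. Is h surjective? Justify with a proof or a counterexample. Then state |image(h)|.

Every element of the codomain has a preimage: 1 = h(1), 2 = h(11), 3 = h(2), 4 = h(8), 5 = h(3), 6 = h(5), 7 = h(9), 8 = h(4), 9 = h(6).
Hence h is surjective.
The image of h is {1, 2, 3, 4, 5, 6, 7, 8, 9}, which has 9 elements.

9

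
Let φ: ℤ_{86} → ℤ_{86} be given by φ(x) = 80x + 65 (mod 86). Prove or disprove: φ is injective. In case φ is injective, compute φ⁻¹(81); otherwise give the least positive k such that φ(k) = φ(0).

43

By definition, φ is injective when φ(s) = φ(t) forces s = t.
We have gcd(80, 86) = 2 > 1. Taking s = 0 and t = 43: φ(0) = 65 and φ(43) = 80·43 + 65 = 3505 ≡ 65 (mod 86).
So φ(0) = φ(43) while 0 ≠ 43, hence φ is not injective.
Since φ is not injective, we find the least positive k with φ(k) = φ(0): this means 80k ≡ 0 (mod 86), i.e. 86 ∣ 80k. Since gcd(80, 86) = 2, dividing through by 2 this holds exactly when 43 ∣ 40k, and as gcd(40, 43) = 1, exactly when 43 ∣ k.
The smallest positive such k is 43.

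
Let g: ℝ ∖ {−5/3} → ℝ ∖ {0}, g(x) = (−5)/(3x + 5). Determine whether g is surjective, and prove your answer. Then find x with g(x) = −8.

-35/24

For any y ≠ 0, solving y(3x + 5) = −5 for x gives a well-defined x ≠ −5/3. So g is surjective.
Solving g(x) = −8: cross-multiplying gives −5 = −8(3x + 5), which rearranges to 24x = −35, so x = −35/24.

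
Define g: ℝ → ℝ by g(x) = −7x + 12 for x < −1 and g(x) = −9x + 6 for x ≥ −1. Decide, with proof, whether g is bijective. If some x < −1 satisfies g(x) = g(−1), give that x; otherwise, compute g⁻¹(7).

Both pieces are strictly decreasing (slopes −7 and −9), so each is injective on its own interval.
The left piece maps (−∞, −1) onto (19, ∞); the right piece maps [−1, ∞) onto (−∞, 15].
The images leave a gap (19 has no preimage), so g is not surjective, hence not bijective.
Because the two images are disjoint, no x < −1 has g(x) = g(−1), so we compute g⁻¹(7): 7 lies in (−∞, 15], so solve −9x + 6 = 7: x = (7 − 6)/(−9) = −1/9.

-1/9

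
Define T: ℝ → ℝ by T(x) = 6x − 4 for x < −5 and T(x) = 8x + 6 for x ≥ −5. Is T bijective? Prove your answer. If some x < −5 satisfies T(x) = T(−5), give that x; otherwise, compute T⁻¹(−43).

-13/2

Both pieces are strictly increasing (slopes 6 and 8), so each is injective on its own interval.
The left piece maps (−∞, −5) onto (−∞, −34); the right piece maps [−5, ∞) onto [−34, ∞).
Since −34 = −34, the images partition ℝ: T is injective and surjective, hence bijective.
Because the two images are disjoint, no x < −5 has T(x) = T(−5), so we compute T⁻¹(−43): −43 lies in (−∞, −34), so solve 6x − 4 = −43: x = (−43 + 4)/6 = −13/2.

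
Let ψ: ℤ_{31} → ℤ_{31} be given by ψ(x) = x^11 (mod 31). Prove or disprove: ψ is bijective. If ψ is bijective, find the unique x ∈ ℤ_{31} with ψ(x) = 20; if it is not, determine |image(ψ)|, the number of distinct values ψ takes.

Since 31 is prime, the nonzero elements of ℤ_{31} form a cyclic group of order 30.
As gcd(11, 30) = 1, raising to the 11th power is a bijection on this group: if s^11 ≡ t^11 then (st^{−1})^11 = 1, and the only element of order dividing gcd(11, 30) = 1 is 1, so s = t.
With ψ(0) = 0 this makes ψ injective on all of ℤ_{31}, hence bijective (finite equal-size domain and codomain). In particular ψ is bijective.
Since ψ is bijective, we find the preimage of 20. The inverse of x ↦ x^11 on (ℤ_{31})^× is x ↦ x^11, because 11·11 = 121 = 4·30 + 1 ≡ 1 (mod 30) and x^{30} = 1 for x ≠ 0 (Fermat). So ψ⁻¹(20) = 20^11 mod 31.
Repeated squaring mod 31: 20^1 ≡ 20, 20^2 ≡ 20² = 400 ≡ 28, 20^4 ≡ 28² = 784 ≡ 9, 20^8 ≡ 9² = 81 ≡ 19. Since 11 = 8 + 2 + 1, 20^11 ≡ 19·28·20: 19·28 = 532 ≡ 5, then 5·20 = 100 ≡ 7. So 20^11 ≡ 7 (mod 31).
Hence ψ⁻¹(20) = 7.

7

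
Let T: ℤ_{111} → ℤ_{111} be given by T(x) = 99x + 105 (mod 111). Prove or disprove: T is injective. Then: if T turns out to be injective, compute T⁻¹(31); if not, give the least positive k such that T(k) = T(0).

37

We have gcd(99, 111) = 3 > 1. Taking a = 0 and b = 37: T(0) = 105 and T(37) = 99·37 + 105 = 3768 ≡ 105 (mod 111).
So T(0) = T(37) while 0 ≠ 37, so T is not injective.
Since T is not injective, we find the least positive k with T(k) = T(0): this means 99k ≡ 0 (mod 111), i.e. 111 ∣ 99k. Since gcd(99, 111) = 3, dividing through by 3 this holds exactly when 37 ∣ 33k, and as gcd(33, 37) = 1, exactly when 37 ∣ k.
The smallest positive such k is 37.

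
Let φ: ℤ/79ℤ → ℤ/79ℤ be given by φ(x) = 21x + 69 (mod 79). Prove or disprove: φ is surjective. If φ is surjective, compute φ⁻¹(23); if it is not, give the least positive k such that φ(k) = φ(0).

58

Since gcd(21, 79) = 1, 21 is invertible modulo 79. Euclid's algorithm: 79 = 3·21 + 16, 21 = 1·16 + 5, 16 = 3·5 + 1; back-substituting gives 1 = 64·21 − 17·79, so 21⁻¹ ≡ 64 (mod 79).
Then y ↦ 64(y − 69) is a two-sided inverse to φ, so every y ∈ ℤ/79ℤ has a preimage.
Thus φ is surjective.
Since φ is surjective, we compute φ⁻¹(23): solve 21x + 69 ≡ 23 (mod 79), i.e. 21x ≡ 33 (mod 79).
Multiplying by 21⁻¹ = 64 gives x ≡ 64·33 = 2112 = 26·79 + 58 ≡ 58 (mod 79).
Check: φ(58) = 21·58 + 69 = 1287 = 16·79 + 23 ≡ 23 (mod 79).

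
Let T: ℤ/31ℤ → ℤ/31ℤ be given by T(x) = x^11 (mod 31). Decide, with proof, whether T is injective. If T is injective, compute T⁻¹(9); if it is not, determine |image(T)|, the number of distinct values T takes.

14

Since 31 is prime, the nonzero elements of ℤ/31ℤ form a cyclic group of order 30.
As gcd(11, 30) = 1, raising to the 11th power is a bijection on this group: if x_1^11 ≡ x_2^11 then (x_1x_2^{−1})^11 = 1, and the only element of order dividing gcd(11, 30) = 1 is 1, so x_1 = x_2.
With T(0) = 0 this makes T injective on all of ℤ/31ℤ, hence bijective (finite equal-size domain and codomain). In particular T is injective.
Since T is injective, we find the preimage of 9. The inverse of x ↦ x^11 on (ℤ/31ℤ)^× is x ↦ x^11, because 11·11 = 121 = 4·30 + 1 ≡ 1 (mod 30) and x^{30} = 1 for x ≠ 0 (Fermat). So T⁻¹(9) = 9^11 mod 31.
Repeated squaring mod 31: 9^1 ≡ 9, 9^2 ≡ 9² = 81 ≡ 19, 9^4 ≡ 19² = 361 ≡ 20, 9^8 ≡ 20² = 400 ≡ 28. Since 11 = 8 + 2 + 1, 9^11 ≡ 28·19·9: 28·19 = 532 ≡ 5, then 5·9 = 45 ≡ 14. So 9^11 ≡ 14 (mod 31).
Hence T⁻¹(9) = 14.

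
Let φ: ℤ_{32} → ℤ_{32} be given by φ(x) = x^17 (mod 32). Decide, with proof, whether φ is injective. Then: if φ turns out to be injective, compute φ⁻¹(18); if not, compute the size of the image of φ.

φ(0) = 0^17 = 0.
φ(2): Repeated squaring mod 32: 2^1 ≡ 2, 2^2 ≡ 2² = 4, 2^4 ≡ 4² = 16, 2^8 ≡ 16² = 256 ≡ 0, 2^16 ≡ 0² = 0. Since 17 = 16 + 1, 2^17 ≡ 0·2: 0·2 = 0. So 2^17 ≡ 0 (mod 32).
So φ(0) = φ(2) = 0 while 0 ≠ 2, therefore φ is not injective.
Since φ is not injective, we determine |image(φ)|. Computing x^17 mod 32 for each x (by repeated squaring, reducing mod 32 at every step), the values φ(0), φ(1), …, φ(31) are: 0, 1, 0, 3, 0, 5, 0, 7, 0, 9, 0, 11, 0, 13, 0, 15, 0, 17, 0, 19, 0, 21, 0, 23, 0, 25, 0, 27, 0, 29, 0, 31.
The distinct values are {0, 1, 3, 5, 7, 9, 11, 13, 15, 17, 19, 21, 23, 25, 27, 29, 31}; there are 17 of them.

17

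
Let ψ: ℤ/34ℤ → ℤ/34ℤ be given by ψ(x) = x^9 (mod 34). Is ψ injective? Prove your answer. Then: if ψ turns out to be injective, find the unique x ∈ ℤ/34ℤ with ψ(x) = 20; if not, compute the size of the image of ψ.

Computing x^9 mod 34 for each x (by repeated squaring, reducing mod 34 at every step), the values ψ(0), ψ(1), …, ψ(33) are: 0, 1, 2, 31, 4, 29, 28, 27, 8, 9, 24, 23, 22, 13, 20, 15, 16, 17, 18, 19, 14, 21, 12, 11, 10, 25, 26, 7, 6, 5, 30, 3, 32, 33.
Every element of ℤ/34ℤ appears exactly once in this list, so ψ is a bijection, and in particular injective.
Since ψ is injective, we read off the preimage of 20 from the same table: ψ(14) = 20, so ψ⁻¹(20) = 14.

14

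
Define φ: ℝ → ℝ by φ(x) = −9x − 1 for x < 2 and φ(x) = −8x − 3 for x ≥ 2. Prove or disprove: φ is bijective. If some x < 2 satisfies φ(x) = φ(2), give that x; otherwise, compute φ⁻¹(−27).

3

Both pieces are strictly decreasing (slopes −9 and −8), so each is injective on its own interval.
The left piece maps (−∞, 2) onto (−19, ∞); the right piece maps [2, ∞) onto (−∞, −19].
Since −19 = −19, the images partition ℝ: φ is injective and surjective, hence bijective.
Because the two images are disjoint, no x < 2 has φ(x) = φ(2), so we compute φ⁻¹(−27): −27 lies in (−∞, −19], so solve −8x − 3 = −27: x = (−27 + 3)/(−8) = 3.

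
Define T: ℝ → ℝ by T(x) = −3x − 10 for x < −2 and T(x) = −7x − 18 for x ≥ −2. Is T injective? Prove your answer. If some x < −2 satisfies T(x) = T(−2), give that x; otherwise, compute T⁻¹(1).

-11/3

Both pieces are strictly decreasing (slopes −3 and −7), so each is injective on its own interval.
The left piece maps (−∞, −2) onto (−4, ∞); the right piece maps [−2, ∞) onto (−∞, −4].
These images are disjoint, so no value is attained by both pieces. Hence T is injective.
Because the two images are disjoint, no x < −2 has T(x) = T(−2), so we compute T⁻¹(1): 1 lies in (−4, ∞), so solve −3x − 10 = 1: x = (1 + 10)/(−3) = −11/3.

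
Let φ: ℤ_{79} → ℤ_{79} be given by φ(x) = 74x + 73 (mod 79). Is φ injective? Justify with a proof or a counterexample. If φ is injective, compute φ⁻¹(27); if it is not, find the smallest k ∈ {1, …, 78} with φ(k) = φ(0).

Recall: φ is injective when φ(a) = φ(b) forces a = b.
Suppose φ(a) = φ(b) in ℤ_{79}. Then 74a + 73 ≡ 74b + 73 (mod 79), therefore 74(a − b) ≡ 0 (mod 79).
Since gcd(74, 79) = 1, 74 is invertible modulo 79, thus a − b ≡ 0 (mod 79), i.e. a = b.
Hence φ is injective.
We now compute 74⁻¹ mod 79 explicitly. Euclid's algorithm: 79 = 1·74 + 5, 74 = 14·5 + 4, 5 = 1·4 + 1; back-substituting gives 1 = 63·74 − 59·79, so 74⁻¹ ≡ 63 (mod 79).
Since φ is injective, we compute φ⁻¹(27): solve 74x + 73 ≡ 27 (mod 79), i.e. 74x ≡ 33 (mod 79).
Multiplying by 74⁻¹ = 63 gives x ≡ 63·33 = 2079 = 26·79 + 25 ≡ 25 (mod 79).
Check: φ(25) = 74·25 + 73 = 1923 = 24·79 + 27 ≡ 27 (mod 79).

25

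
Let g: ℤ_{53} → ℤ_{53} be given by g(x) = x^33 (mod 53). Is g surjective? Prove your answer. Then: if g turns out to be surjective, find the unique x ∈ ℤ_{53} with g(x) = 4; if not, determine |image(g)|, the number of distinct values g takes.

Since 53 is prime, the nonzero elements of ℤ_{53} form a cyclic group of order 52.
As gcd(33, 52) = 1, raising to the 33rd power is a bijection on this group: if s^33 ≡ t^33 then (st^{−1})^33 = 1, and the only element of order dividing gcd(33, 52) = 1 is 1, so s = t.
With g(0) = 0 this makes g injective on all of ℤ_{53}, hence bijective (finite equal-size domain and codomain). In particular g is surjective.
Since g is surjective, we find the preimage of 4. The inverse of x ↦ x^33 on (ℤ_{53})^× is x ↦ x^41, because 33·41 = 1353 = 26·52 + 1 ≡ 1 (mod 52) and x^{52} = 1 for x ≠ 0 (Fermat). So g⁻¹(4) = 4^41 mod 53.
Repeated squaring mod 53: 4^1 ≡ 4, 4^2 ≡ 4² = 16, 4^4 ≡ 16² = 256 ≡ 44, 4^8 ≡ 44² = 1936 ≡ 28, 4^16 ≡ 28² = 784 ≡ 42, 4^32 ≡ 42² = 1764 ≡ 15. Since 41 = 32 + 8 + 1, 4^41 ≡ 15·28·4: 15·28 = 420 ≡ 49, then 49·4 = 196 ≡ 37. So 4^41 ≡ 37 (mod 53).
Hence g⁻¹(4) = 37.

37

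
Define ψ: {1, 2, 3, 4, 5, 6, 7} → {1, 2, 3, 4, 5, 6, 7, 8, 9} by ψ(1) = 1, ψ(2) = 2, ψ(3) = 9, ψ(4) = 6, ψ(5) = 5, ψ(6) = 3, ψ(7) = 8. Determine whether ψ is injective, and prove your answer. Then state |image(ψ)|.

The values ψ(1), …, ψ(7) are 1, 2, 9, 6, 5, 3, 8 — all distinct.
So ψ(x_1) = ψ(x_2) only when x_1 = x_2, and ψ is injective.
The image of ψ is {1, 2, 3, 5, 6, 8, 9}, which has 7 elements.

7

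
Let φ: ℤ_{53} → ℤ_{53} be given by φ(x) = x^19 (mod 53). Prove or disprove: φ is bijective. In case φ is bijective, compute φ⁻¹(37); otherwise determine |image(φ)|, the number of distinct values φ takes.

6

Since 53 is prime, the nonzero elements of ℤ_{53} form a cyclic group of order 52.
As gcd(19, 52) = 1, raising to the 19th power is a bijection on this group: if u^19 ≡ v^19 then (uv^{−1})^19 = 1, and the only element of order dividing gcd(19, 52) = 1 is 1, so u = v.
With φ(0) = 0 this makes φ injective on all of ℤ_{53}, hence bijective (finite equal-size domain and codomain). In particular φ is bijective.
Since φ is bijective, we find the preimage of 37. The inverse of x ↦ x^19 on (ℤ_{53})^× is x ↦ x^11, because 19·11 = 209 = 4·52 + 1 ≡ 1 (mod 52) and x^{52} = 1 for x ≠ 0 (Fermat). So φ⁻¹(37) = 37^11 mod 53.
Repeated squaring mod 53: 37^1 ≡ 37, 37^2 ≡ 37² = 1369 ≡ 44, 37^4 ≡ 44² = 1936 ≡ 28, 37^8 ≡ 28² = 784 ≡ 42. Since 11 = 8 + 2 + 1, 37^11 ≡ 42·44·37: 42·44 = 1848 ≡ 46, then 46·37 = 1702 ≡ 6. So 37^11 ≡ 6 (mod 53).
Hence φ⁻¹(37) = 6.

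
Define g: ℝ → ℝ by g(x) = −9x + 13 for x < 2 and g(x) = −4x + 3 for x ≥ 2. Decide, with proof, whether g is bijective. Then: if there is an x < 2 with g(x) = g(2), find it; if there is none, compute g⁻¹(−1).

Both pieces are strictly decreasing (slopes −9 and −4), so each is injective on its own interval.
The left piece maps (−∞, 2) onto (−5, ∞); the right piece maps [2, ∞) onto (−∞, −5].
Since −5 = −5, the images partition ℝ: g is injective and surjective, hence bijective.
Because the two images are disjoint, no x < 2 has g(x) = g(2), so we compute g⁻¹(−1): −1 lies in (−5, ∞), so solve −9x + 13 = −1: x = (−1 − 13)/(−9) = 14/9.

14/9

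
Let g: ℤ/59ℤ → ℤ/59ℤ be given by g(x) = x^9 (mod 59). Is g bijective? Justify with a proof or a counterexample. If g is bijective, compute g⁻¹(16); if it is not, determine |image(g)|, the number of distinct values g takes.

Since 59 is prime, the nonzero elements of ℤ/59ℤ form a cyclic group of order 58.
As gcd(9, 58) = 1, raising to the 9th power is a bijection on this group: if a^9 ≡ b^9 then (ab^{−1})^9 = 1, and the only element of order dividing gcd(9, 58) = 1 is 1, so a = b.
With g(0) = 0 this makes g injective on all of ℤ/59ℤ, hence bijective (finite equal-size domain and codomain). In particular g is bijective.
Since g is bijective, we find the preimage of 16. The inverse of x ↦ x^9 on (ℤ/59ℤ)^× is x ↦ x^13, because 9·13 = 117 = 2·58 + 1 ≡ 1 (mod 58) and x^{58} = 1 for x ≠ 0 (Fermat). So g⁻¹(16) = 16^13 mod 59.
Repeated squaring mod 59: 16^1 ≡ 16, 16^2 ≡ 16² = 256 ≡ 20, 16^4 ≡ 20² = 400 ≡ 46, 16^8 ≡ 46² = 2116 ≡ 51. Since 13 = 8 + 4 + 1, 16^13 ≡ 51·46·16: 51·46 = 2346 ≡ 45, then 45·16 = 720 ≡ 12. So 16^13 ≡ 12 (mod 59).
Hence g⁻¹(16) = 12.

12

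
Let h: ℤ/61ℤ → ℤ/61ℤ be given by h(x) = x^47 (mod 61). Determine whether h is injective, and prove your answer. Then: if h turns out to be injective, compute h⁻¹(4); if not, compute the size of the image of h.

39

Since 61 is prime, the nonzero elements of ℤ/61ℤ form a cyclic group of order 60.
As gcd(47, 60) = 1, raising to the 47th power is a bijection on this group: if u^47 ≡ v^47 then (uv^{−1})^47 = 1, and the only element of order dividing gcd(47, 60) = 1 is 1, so u = v.
With h(0) = 0 this makes h injective on all of ℤ/61ℤ, hence bijective (finite equal-size domain and codomain). In particular h is injective.
Since h is injective, we find the preimage of 4. The inverse of x ↦ x^47 on (ℤ/61ℤ)^× is x ↦ x^23, because 47·23 = 1081 = 18·60 + 1 ≡ 1 (mod 60) and x^{60} = 1 for x ≠ 0 (Fermat). So h⁻¹(4) = 4^23 mod 61.
Repeated squaring mod 61: 4^1 ≡ 4, 4^2 ≡ 4² = 16, 4^4 ≡ 16² = 256 ≡ 12, 4^8 ≡ 12² = 144 ≡ 22, 4^16 ≡ 22² = 484 ≡ 57. Since 23 = 16 + 4 + 2 + 1, 4^23 ≡ 57·12·16·4: 57·12 = 684 ≡ 13, then 13·16 = 208 ≡ 25, then 25·4 = 100 ≡ 39. So 4^23 ≡ 39 (mod 61).
Hence h⁻¹(4) = 39.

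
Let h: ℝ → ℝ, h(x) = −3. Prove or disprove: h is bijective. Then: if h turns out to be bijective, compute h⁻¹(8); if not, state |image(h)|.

1

Recall: h is injective when h(s) = h(t) forces s = t.
h(0) = −3 = h(1) with 0 ≠ 1, so h is not injective, hence not bijective.
Since h is not bijective, we state |image(h)|: the image of h is {−3}, which has 1 element.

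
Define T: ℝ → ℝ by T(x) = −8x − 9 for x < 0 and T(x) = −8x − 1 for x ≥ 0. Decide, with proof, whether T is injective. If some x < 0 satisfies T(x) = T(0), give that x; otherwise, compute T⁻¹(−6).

-1

Both pieces are strictly decreasing (slopes −8 and −8), so each is injective on its own interval.
The left piece maps (−∞, 0) onto (−9, ∞); the right piece maps [0, ∞) onto (−∞, −1].
These images overlap. In particular T(0) = −1 (right piece), and solving −8x − 9 = −1 on the left piece gives x = −1 < 0.
So T(−1) = T(0) with −1 ≠ 0, and T is not injective. This x = −1 is the requested value below 0.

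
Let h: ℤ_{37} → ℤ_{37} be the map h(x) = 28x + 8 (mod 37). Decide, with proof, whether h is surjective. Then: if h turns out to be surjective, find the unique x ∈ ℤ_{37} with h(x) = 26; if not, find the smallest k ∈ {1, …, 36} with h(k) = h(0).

Since gcd(28, 37) = 1, 28 is invertible modulo 37. Euclid's algorithm: 37 = 1·28 + 9, 28 = 3·9 + 1; back-substituting gives 1 = 4·28 − 3·37, so 28⁻¹ ≡ 4 (mod 37).
For any y ∈ ℤ_{37}, x = 4(y − 8) mod 37 satisfies h(x) = 28·4(y − 8) + 8 ≡ y (since 28·4 ≡ 1 mod 37). So every y has a preimage.
Hence h is surjective.
Since h is surjective, we find h⁻¹(26): we need 28x ≡ 26 − 8 ≡ 18 (mod 37). Using 28⁻¹ = 4: x ≡ 4·18 = 72 = 1·37 + 35, so x = 35.
Check: h(35) = 28·35 + 8 = 988 = 26·37 + 26 ≡ 26 (mod 37).

35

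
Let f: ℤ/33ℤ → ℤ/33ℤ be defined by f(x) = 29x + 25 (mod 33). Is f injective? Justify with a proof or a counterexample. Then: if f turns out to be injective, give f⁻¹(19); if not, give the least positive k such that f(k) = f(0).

18

If f(s) = f(t), then 29s ≡ 29t (mod 33). Because gcd(29, 33) = 1, we may cancel 29 to get s ≡ t (mod 33).
So f is injective.
We now compute 29⁻¹ mod 33 explicitly. Euclid's algorithm: 33 = 1·29 + 4, 29 = 7·4 + 1; back-substituting gives 1 = 8·29 − 7·33, so 29⁻¹ ≡ 8 (mod 33).
Since f is injective, we find f⁻¹(19): we need 29x ≡ 19 − 25 ≡ 27 (mod 33). Using 29⁻¹ = 8: x ≡ 8·27 = 216 = 6·33 + 18, so x = 18.
Check: f(18) = 29·18 + 25 = 547 = 16·33 + 19 ≡ 19 (mod 33).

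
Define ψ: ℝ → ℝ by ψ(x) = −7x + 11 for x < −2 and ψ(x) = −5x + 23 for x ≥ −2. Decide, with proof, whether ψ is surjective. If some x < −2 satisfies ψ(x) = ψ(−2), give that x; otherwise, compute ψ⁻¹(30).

Both pieces are strictly decreasing (slopes −7 and −5), so each is injective on its own interval.
The left piece maps (−∞, −2) onto (25, ∞); the right piece maps [−2, ∞) onto (−∞, 33].
The union (25, ∞) ∪ (−∞, 33] covers ℝ, so ψ is surjective.
For the follow-up: the images overlap, so an x < −2 with ψ(x) = ψ(−2) exists. ψ(−2) = 33; solving −7x + 11 = 33 for x < −2 gives x = (33 − 11)/(−7) = −22/7.

-22/7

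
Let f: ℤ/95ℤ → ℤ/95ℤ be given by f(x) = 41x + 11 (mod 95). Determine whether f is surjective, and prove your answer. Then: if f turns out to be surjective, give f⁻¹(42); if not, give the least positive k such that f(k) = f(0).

Since gcd(41, 95) = 1, 41 is invertible modulo 95. Euclid's algorithm: 95 = 2·41 + 13, 41 = 3·13 + 2, 13 = 6·2 + 1; back-substituting gives 1 = 51·41 − 22·95, so 41⁻¹ ≡ 51 (mod 95).
For any y ∈ ℤ/95ℤ, x = 51(y − 11) mod 95 satisfies f(x) = 41·51(y − 11) + 11 ≡ y (since 41·51 ≡ 1 mod 95). So every y has a preimage.
Thus f is surjective.
Since f is surjective, we find f⁻¹(42): we need 41x ≡ 42 − 11 ≡ 31 (mod 95). Using 41⁻¹ = 51: x ≡ 51·31 = 1581 = 16·95 + 61, so x = 61.
Check: f(61) = 41·61 + 11 = 2512 = 26·95 + 42 ≡ 42 (mod 95).

61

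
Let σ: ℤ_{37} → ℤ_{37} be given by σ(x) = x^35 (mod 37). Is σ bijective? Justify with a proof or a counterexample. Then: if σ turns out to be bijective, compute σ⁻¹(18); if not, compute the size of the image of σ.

35

Since 37 is prime, the nonzero elements of ℤ_{37} form a cyclic group of order 36.
As gcd(35, 36) = 1, raising to the 35th power is a bijection on this group: if a^35 ≡ b^35 then (ab^{−1})^35 = 1, and the only element of order dividing gcd(35, 36) = 1 is 1, so a = b.
With σ(0) = 0 this makes σ injective on all of ℤ_{37}, hence bijective (finite equal-size domain and codomain). In particular σ is bijective.
Since σ is bijective, we find the preimage of 18. The inverse of x ↦ x^35 on (ℤ_{37})^× is x ↦ x^35, because 35·35 = 1225 = 34·36 + 1 ≡ 1 (mod 36) and x^{36} = 1 for x ≠ 0 (Fermat). So σ⁻¹(18) = 18^35 mod 37.
Repeated squaring mod 37: 18^1 ≡ 18, 18^2 ≡ 18² = 324 ≡ 28, 18^4 ≡ 28² = 784 ≡ 7, 18^8 ≡ 7² = 49 ≡ 12, 18^16 ≡ 12² = 144 ≡ 33, 18^32 ≡ 33² = 1089 ≡ 16. Since 35 = 32 + 2 + 1, 18^35 ≡ 16·28·18: 16·28 = 448 ≡ 4, then 4·18 = 72 ≡ 35. So 18^35 ≡ 35 (mod 37).
Hence σ⁻¹(18) = 35.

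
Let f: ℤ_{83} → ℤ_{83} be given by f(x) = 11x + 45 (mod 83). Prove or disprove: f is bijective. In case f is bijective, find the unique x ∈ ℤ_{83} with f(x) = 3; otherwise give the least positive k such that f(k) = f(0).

49

Recall that injectivity means: for all s, t in the domain, f(s) = f(t) implies s = t.
If f(s) = f(t), then 11s ≡ 11t (mod 83). Because gcd(11, 83) = 1, we may cancel 11 to get s ≡ t (mod 83).
We now compute 11⁻¹ mod 83 explicitly. Euclid's algorithm: 83 = 7·11 + 6, 11 = 1·6 + 5, 6 = 1·5 + 1; back-substituting gives 1 = 68·11 − 9·83, so 11⁻¹ ≡ 68 (mod 83).
Then y ↦ 68(y − 45) is a two-sided inverse to f, so every y ∈ ℤ_{83} has a preimage.
Thus f is bijective.
Since f is bijective, we compute f⁻¹(3): solve 11x + 45 ≡ 3 (mod 83), i.e. 11x ≡ 41 (mod 83).
Multiplying by 11⁻¹ = 68 gives x ≡ 68·41 = 2788 = 33·83 + 49 ≡ 49 (mod 83).
Check: f(49) = 11·49 + 45 = 584 = 7·83 + 3 ≡ 3 (mod 83).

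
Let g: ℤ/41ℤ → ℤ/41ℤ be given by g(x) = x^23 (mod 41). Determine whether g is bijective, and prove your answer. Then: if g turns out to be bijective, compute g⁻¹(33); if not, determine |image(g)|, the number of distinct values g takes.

39

Since 41 is prime, the nonzero elements of ℤ/41ℤ form a cyclic group of order 40.
As gcd(23, 40) = 1, raising to the 23rd power is a bijection on this group: if a^23 ≡ b^23 then (ab^{−1})^23 = 1, and the only element of order dividing gcd(23, 40) = 1 is 1, so a = b.
With g(0) = 0 this makes g injective on all of ℤ/41ℤ, hence bijective (finite equal-size domain and codomain). In particular g is bijective.
Since g is bijective, we find the preimage of 33. The inverse of x ↦ x^23 on (ℤ/41ℤ)^× is x ↦ x^7, because 23·7 = 161 = 4·40 + 1 ≡ 1 (mod 40) and x^{40} = 1 for x ≠ 0 (Fermat). So g⁻¹(33) = 33^7 mod 41.
Repeated squaring mod 41: 33^1 ≡ 33, 33^2 ≡ 33² = 1089 ≡ 23, 33^4 ≡ 23² = 529 ≡ 37. Since 7 = 4 + 2 + 1, 33^7 ≡ 37·23·33: 37·23 = 851 ≡ 31, then 31·33 = 1023 ≡ 39. So 33^7 ≡ 39 (mod 41).
Hence g⁻¹(33) = 39.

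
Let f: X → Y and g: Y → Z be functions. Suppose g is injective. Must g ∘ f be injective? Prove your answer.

not injective

No. Take X = {1, 2}, Y = Z = {1, 2, 3}, f(1) = f(2) = 1, and g = identity (injective).
Then (g ∘ f)(1) = (g ∘ f)(2) = 1 with 1 ≠ 2, so g ∘ f is not injective.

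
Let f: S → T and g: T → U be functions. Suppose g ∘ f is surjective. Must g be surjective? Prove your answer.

Let c ∈ U. Since g ∘ f is surjective, some a ∈ S has g(f(a)) = c. Then b = f(a) ∈ T satisfies g(b) = c. So g is surjective.

surjective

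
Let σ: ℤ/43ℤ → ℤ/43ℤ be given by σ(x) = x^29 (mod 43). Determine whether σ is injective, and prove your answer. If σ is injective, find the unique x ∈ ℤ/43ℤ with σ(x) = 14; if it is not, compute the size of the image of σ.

31

Since 43 is prime, the nonzero elements of ℤ/43ℤ form a cyclic group of order 42.
As gcd(29, 42) = 1, raising to the 29th power is a bijection on this group: if a^29 ≡ b^29 then (ab^{−1})^29 = 1, and the only element of order dividing gcd(29, 42) = 1 is 1, so a = b.
With σ(0) = 0 this makes σ injective on all of ℤ/43ℤ, hence bijective (finite equal-size domain and codomain). In particular σ is injective.
Since σ is injective, we find the preimage of 14. The inverse of x ↦ x^29 on (ℤ/43ℤ)^× is x ↦ x^29, because 29·29 = 841 = 20·42 + 1 ≡ 1 (mod 42) and x^{42} = 1 for x ≠ 0 (Fermat). So σ⁻¹(14) = 14^29 mod 43.
Repeated squaring mod 43: 14^1 ≡ 14, 14^2 ≡ 14² = 196 ≡ 24, 14^4 ≡ 24² = 576 ≡ 17, 14^8 ≡ 17² = 289 ≡ 31, 14^16 ≡ 31² = 961 ≡ 15. Since 29 = 16 + 8 + 4 + 1, 14^29 ≡ 15·31·17·14: 15·31 = 465 ≡ 35, then 35·17 = 595 ≡ 36, then 36·14 = 504 ≡ 31. So 14^29 ≡ 31 (mod 43).
Hence σ⁻¹(14) = 31.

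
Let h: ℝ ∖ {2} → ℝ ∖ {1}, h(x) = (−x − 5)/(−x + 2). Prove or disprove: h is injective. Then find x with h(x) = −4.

3/5

Suppose h(x_1) = h(x_2). Cross-multiplying: (−x_1 − 5)(−x_2 + 2) = (−x_2 − 5)(−x_1 + 2).
Expanding both sides and cancelling the symmetric terms leaves −7·(x_1 − x_2) = 0. Since −7 ≠ 0, x_1 = x_2. So h is injective.
Solving h(x) = −4: cross-multiplying gives −x − 5 = −4(−x + 2), which rearranges to −5x = −3, so x = 3/5.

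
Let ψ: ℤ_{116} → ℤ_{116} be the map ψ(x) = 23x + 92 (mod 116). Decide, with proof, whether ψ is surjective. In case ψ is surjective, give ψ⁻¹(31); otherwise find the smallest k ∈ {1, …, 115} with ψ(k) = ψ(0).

73

Recall that surjectivity means every element of the codomain has a preimage under ψ.
Since gcd(23, 116) = 1, 23 is invertible modulo 116. Euclid's algorithm: 116 = 5·23 + 1; back-substituting gives 1 = 111·23 − 22·116, so 23⁻¹ ≡ 111 (mod 116).
Then y ↦ 111(y − 92) is a two-sided inverse to ψ, so every y ∈ ℤ_{116} has a preimage.
So ψ is surjective.
Since ψ is surjective, we compute ψ⁻¹(31): solve 23x + 92 ≡ 31 (mod 116), i.e. 23x ≡ 55 (mod 116).
Multiplying by 23⁻¹ = 111 gives x ≡ 111·55 = 6105 = 52·116 + 73 ≡ 73 (mod 116).
Check: ψ(73) = 23·73 + 92 = 1771 = 15·116 + 31 ≡ 31 (mod 116).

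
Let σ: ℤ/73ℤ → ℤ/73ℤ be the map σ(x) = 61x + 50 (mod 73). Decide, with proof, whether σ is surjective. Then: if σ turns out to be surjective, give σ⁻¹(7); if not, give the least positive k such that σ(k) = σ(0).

34

Since gcd(61, 73) = 1, 61 is invertible modulo 73. Euclid's algorithm: 73 = 1·61 + 12, 61 = 5·12 + 1; back-substituting gives 1 = 6·61 − 5·73, so 61⁻¹ ≡ 6 (mod 73).
For any y ∈ ℤ/73ℤ, x = 6(y − 50) mod 73 satisfies σ(x) = 61·6(y − 50) + 50 ≡ y (since 61·6 ≡ 1 mod 73). So every y has a preimage.
Hence σ is surjective.
Since σ is surjective, we find σ⁻¹(7): we need 61x ≡ 7 − 50 ≡ 30 (mod 73). Using 61⁻¹ = 6: x ≡ 6·30 = 180 = 2·73 + 34, so x = 34.
Check: σ(34) = 61·34 + 50 = 2124 = 29·73 + 7 ≡ 7 (mod 73).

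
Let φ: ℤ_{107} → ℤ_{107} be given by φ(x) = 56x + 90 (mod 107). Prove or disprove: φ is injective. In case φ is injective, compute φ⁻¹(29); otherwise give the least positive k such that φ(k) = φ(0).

104

Recall that injectivity means: for all a, b in the domain, φ(a) = φ(b) implies a = b.
If φ(a) = φ(b), then 56a ≡ 56b (mod 107). Because gcd(56, 107) = 1, we may cancel 56 to get a ≡ b (mod 107).
Hence φ is injective.
We now compute 56⁻¹ mod 107 explicitly. Euclid's algorithm: 107 = 1·56 + 51, 56 = 1·51 + 5, 51 = 10·5 + 1; back-substituting gives 1 = 86·56 − 45·107, so 56⁻¹ ≡ 86 (mod 107).
Since φ is injective, we find φ⁻¹(29): we need 56x ≡ 29 − 90 ≡ 46 (mod 107). Using 56⁻¹ = 86: x ≡ 86·46 = 3956 = 36·107 + 104, so x = 104.
Check: φ(104) = 56·104 + 90 = 5914 = 55·107 + 29 ≡ 29 (mod 107).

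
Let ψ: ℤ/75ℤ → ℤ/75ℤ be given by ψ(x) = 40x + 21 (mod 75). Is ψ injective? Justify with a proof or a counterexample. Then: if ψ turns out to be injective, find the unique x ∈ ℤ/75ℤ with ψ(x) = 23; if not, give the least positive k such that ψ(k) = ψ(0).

15

We have gcd(40, 75) = 5 > 1. Taking s = 0 and t = 15: ψ(0) = 21 and ψ(15) = 40·15 + 21 = 621 ≡ 21 (mod 75).
So ψ(0) = ψ(15) while 0 ≠ 15, hence ψ is not injective.
Since ψ is not injective, we find the least positive k with ψ(k) = ψ(0): this means 40k ≡ 0 (mod 75), i.e. 75 ∣ 40k. Since gcd(40, 75) = 5, dividing through by 5 this holds exactly when 15 ∣ 8k, and as gcd(8, 15) = 1, exactly when 15 ∣ k.
The smallest positive such k is 15.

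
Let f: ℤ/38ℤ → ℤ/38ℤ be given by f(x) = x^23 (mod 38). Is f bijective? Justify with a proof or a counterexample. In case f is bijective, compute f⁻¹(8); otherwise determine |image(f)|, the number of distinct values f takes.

12

Computing x^23 mod 38 for each x (by repeated squaring, reducing mod 38 at every step), the values f(0), f(1), …, f(37) are: 0, 1, 32, 15, 36, 9, 24, 11, 12, 35, 22, 7, 8, 33, 10, 21, 4, 25, 18, 19, 20, 13, 34, 17, 28, 5, 30, 31, 16, 3, 26, 27, 14, 29, 2, 23, 6, 37.
Every element of ℤ/38ℤ appears exactly once in this list, so f is a bijection, and in particular bijective.
Since f is bijective, we read off the preimage of 8 from the same table: f(12) = 8, so f⁻¹(8) = 12.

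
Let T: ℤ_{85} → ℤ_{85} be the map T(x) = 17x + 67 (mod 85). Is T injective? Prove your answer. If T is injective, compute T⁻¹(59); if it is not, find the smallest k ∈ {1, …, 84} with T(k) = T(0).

5

We have gcd(17, 85) = 17 > 1. Taking a = 0 and b = 5: T(0) = 67 and T(5) = 17·5 + 67 = 152 ≡ 67 (mod 85).
So T(0) = T(5) while 0 ≠ 5, hence T is not injective.
Since T is not injective, we find the least positive k with T(k) = T(0): this means 17k ≡ 0 (mod 85), i.e. 85 ∣ 17k. Since gcd(17, 85) = 17, dividing through by 17 this holds exactly when 5 ∣ k.
The smallest positive such k is 5.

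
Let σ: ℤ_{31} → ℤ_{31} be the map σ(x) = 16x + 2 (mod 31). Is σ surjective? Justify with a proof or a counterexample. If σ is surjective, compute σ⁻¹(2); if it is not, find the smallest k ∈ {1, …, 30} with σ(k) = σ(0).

0

Recall that surjectivity means every element of the codomain has a preimage under σ.
Since gcd(16, 31) = 1, 16 is invertible modulo 31. Euclid's algorithm: 31 = 1·16 + 15, 16 = 1·15 + 1; back-substituting gives 1 = 2·16 − 1·31, so 16⁻¹ ≡ 2 (mod 31).
Then y ↦ 2(y − 2) is a two-sided inverse to σ, so every y ∈ ℤ_{31} has a preimage.
So σ is surjective.
Since σ is surjective, we find σ⁻¹(2): we need 16x ≡ 2 − 2 ≡ 0 (mod 31). Using 16⁻¹ = 2: x ≡ 2·0 = 0, so x = 0.
Check: σ(0) = 16·0 + 2 = 2 ≡ 2 (mod 31).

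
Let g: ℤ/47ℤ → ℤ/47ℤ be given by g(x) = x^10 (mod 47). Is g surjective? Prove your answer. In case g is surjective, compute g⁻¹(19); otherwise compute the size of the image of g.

g(23): Repeated squaring mod 47: 23^1 ≡ 23, 23^2 ≡ 23² = 529 ≡ 12, 23^4 ≡ 12² = 144 ≡ 3, 23^8 ≡ 3² = 9. Since 10 = 8 + 2, 23^10 ≡ 9·12: 9·12 = 108 ≡ 14. So 23^10 ≡ 14 (mod 47).
g(24): Repeated squaring mod 47: 24^1 ≡ 24, 24^2 ≡ 24² = 576 ≡ 12, 24^4 ≡ 12² = 144 ≡ 3, 24^8 ≡ 3² = 9. Since 10 = 8 + 2, 24^10 ≡ 9·12: 9·12 = 108 ≡ 14. So 24^10 ≡ 14 (mod 47).
So g(23) = g(24) = 14 while 23 ≠ 24, thus g is not injective.
A non-injective map from the 47-element set ℤ/47ℤ to itself takes at most 46 distinct values, so it cannot be surjective. So g is not surjective.
Since g is not surjective, we determine |image(g)|. Computing x^10 mod 47 for each x (by repeated squaring, reducing mod 47 at every step), the values g(0), g(1), …, g(46) are: 0, 1, 37, 17, 6, 12, 18, 32, 34, 7, 21, 42, 8, 2, 9, 16, 36, 28, 24, 4, 25, 27, 3, 14, 14, 3, 27, 25, 4, 24, 28, 36, 16, 9, 2, 8, 42, 21, 7, 34, 32, 18, 12, 6, 17, 37, 1.
The distinct values are {0, 1, 2, 3, 4, 6, 7, 8, 9, 12, 14, 16, 17, 18, 21, 24, 25, 27, 28, 32, 34, 36, 37, 42}; there are 24 of them.

24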